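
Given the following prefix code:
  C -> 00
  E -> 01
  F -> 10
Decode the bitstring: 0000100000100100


Decoding step by step:
Bits 00 -> C
Bits 00 -> C
Bits 10 -> F
Bits 00 -> C
Bits 00 -> C
Bits 10 -> F
Bits 01 -> E
Bits 00 -> C


Decoded message: CCFCCFEC


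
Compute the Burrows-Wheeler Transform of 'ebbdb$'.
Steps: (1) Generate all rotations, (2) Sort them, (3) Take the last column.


Rotations (sorted):
  0: $ebbdb -> last char: b
  1: b$ebbd -> last char: d
  2: bbdb$e -> last char: e
  3: bdb$eb -> last char: b
  4: db$ebb -> last char: b
  5: ebbdb$ -> last char: $


BWT = bdebb$


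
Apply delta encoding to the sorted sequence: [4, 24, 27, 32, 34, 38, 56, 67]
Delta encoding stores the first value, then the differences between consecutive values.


First value: 4
Deltas:
  24 - 4 = 20
  27 - 24 = 3
  32 - 27 = 5
  34 - 32 = 2
  38 - 34 = 4
  56 - 38 = 18
  67 - 56 = 11


Delta encoded: [4, 20, 3, 5, 2, 4, 18, 11]


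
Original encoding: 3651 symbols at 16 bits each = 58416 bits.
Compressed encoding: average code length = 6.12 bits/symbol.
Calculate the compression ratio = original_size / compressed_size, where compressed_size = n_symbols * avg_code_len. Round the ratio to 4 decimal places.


original_size = n_symbols * orig_bits = 3651 * 16 = 58416 bits
compressed_size = n_symbols * avg_code_len = 3651 * 6.12 = 22344.12 bits
ratio = original_size / compressed_size = 58416 / 22344.12 = 2.6144

Compression ratio = 2.6144


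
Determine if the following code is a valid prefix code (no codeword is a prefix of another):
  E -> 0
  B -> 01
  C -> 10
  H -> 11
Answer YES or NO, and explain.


Checking each pair (does one codeword prefix another?):
  E='0' vs B='01': prefix -- VIOLATION

NO -- this is NOT a valid prefix code. E (0) is a prefix of B (01).


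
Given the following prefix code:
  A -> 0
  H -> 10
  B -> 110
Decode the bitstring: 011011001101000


Decoding step by step:
Bits 0 -> A
Bits 110 -> B
Bits 110 -> B
Bits 0 -> A
Bits 110 -> B
Bits 10 -> H
Bits 0 -> A
Bits 0 -> A


Decoded message: ABBABHAA


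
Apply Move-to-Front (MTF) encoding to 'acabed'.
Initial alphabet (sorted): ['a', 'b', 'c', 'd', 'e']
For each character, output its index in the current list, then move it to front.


MTF encoding:
'a': index 0 in ['a', 'b', 'c', 'd', 'e'] -> ['a', 'b', 'c', 'd', 'e']
'c': index 2 in ['a', 'b', 'c', 'd', 'e'] -> ['c', 'a', 'b', 'd', 'e']
'a': index 1 in ['c', 'a', 'b', 'd', 'e'] -> ['a', 'c', 'b', 'd', 'e']
'b': index 2 in ['a', 'c', 'b', 'd', 'e'] -> ['b', 'a', 'c', 'd', 'e']
'e': index 4 in ['b', 'a', 'c', 'd', 'e'] -> ['e', 'b', 'a', 'c', 'd']
'd': index 4 in ['e', 'b', 'a', 'c', 'd'] -> ['d', 'e', 'b', 'a', 'c']


Output: [0, 2, 1, 2, 4, 4]


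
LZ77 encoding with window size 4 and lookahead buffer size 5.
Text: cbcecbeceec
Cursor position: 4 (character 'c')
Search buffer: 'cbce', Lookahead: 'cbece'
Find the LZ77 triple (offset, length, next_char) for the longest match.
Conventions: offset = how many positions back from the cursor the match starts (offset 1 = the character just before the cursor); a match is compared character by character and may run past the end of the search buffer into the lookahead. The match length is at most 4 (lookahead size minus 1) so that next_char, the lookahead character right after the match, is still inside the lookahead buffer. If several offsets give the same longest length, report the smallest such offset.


Try each offset into the search buffer:
  offset=1 (pos 3, char 'e'): match length 0
  offset=2 (pos 2, char 'c'): match length 1
  offset=3 (pos 1, char 'b'): match length 0
  offset=4 (pos 0, char 'c'): match length 2
Longest match has length 2 at offset 4.
next_char = character at position 4 + 2 = 6 -> 'e'

Best match: offset=4, length=2 (matching 'cb' starting at position 0)
LZ77 triple: (4, 2, 'e')


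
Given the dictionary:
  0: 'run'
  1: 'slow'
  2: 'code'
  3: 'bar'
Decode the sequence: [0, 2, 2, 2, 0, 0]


Look up each index in the dictionary:
  0 -> 'run'
  2 -> 'code'
  2 -> 'code'
  2 -> 'code'
  0 -> 'run'
  0 -> 'run'

Decoded: "run code code code run run"


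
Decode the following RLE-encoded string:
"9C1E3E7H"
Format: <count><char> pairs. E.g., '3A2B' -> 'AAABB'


Expanding each <count><char> pair:
  9C -> 'CCCCCCCCC'
  1E -> 'E'
  3E -> 'EEE'
  7H -> 'HHHHHHH'

Decoded = CCCCCCCCCEEEEHHHHHHH


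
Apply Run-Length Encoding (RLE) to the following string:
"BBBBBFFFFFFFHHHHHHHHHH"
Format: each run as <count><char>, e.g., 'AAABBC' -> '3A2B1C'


Scanning runs left to right:
  i=0: run of 'B' x 5 -> '5B'
  i=5: run of 'F' x 7 -> '7F'
  i=12: run of 'H' x 10 -> '10H'

RLE = 5B7F10H


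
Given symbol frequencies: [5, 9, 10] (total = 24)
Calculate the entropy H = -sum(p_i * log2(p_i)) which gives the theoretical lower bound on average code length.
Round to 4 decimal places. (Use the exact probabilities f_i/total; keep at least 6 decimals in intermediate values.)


Per-symbol terms -p_i * log2(p_i) with p_i = f_i/24:
  p = 5/24 = 0.208333: log2(p) = -2.263034, -p*log2(p) = 0.471466
  p = 9/24 = 0.375000: log2(p) = -1.415037, -p*log2(p) = 0.530639
  p = 10/24 = 0.416667: log2(p) = -1.263034, -p*log2(p) = 0.526264
H = 0.471466 + 0.530639 + 0.526264 = 1.528369

H = 1.5284 bits/symbol


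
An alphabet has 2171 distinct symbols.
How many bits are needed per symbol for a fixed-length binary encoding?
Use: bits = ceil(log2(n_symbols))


log2(2171) = 11.0841
Bracket: 2^11 = 2048 < 2171 <= 2^12 = 4096
So ceil(log2(2171)) = 12

bits = ceil(log2(2171)) = ceil(11.0841) = 12 bits


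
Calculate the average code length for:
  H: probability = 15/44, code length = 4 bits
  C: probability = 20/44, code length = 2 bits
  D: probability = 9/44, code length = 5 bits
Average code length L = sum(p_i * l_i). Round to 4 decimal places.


Weighted contributions p_i * l_i:
  H: (15/44) * 4 = 60/44
  C: (20/44) * 2 = 40/44
  D: (9/44) * 5 = 45/44
Sum = (60 + 40 + 45)/44 = 145/44

L = 145/44 = 3.2955 bits/symbol


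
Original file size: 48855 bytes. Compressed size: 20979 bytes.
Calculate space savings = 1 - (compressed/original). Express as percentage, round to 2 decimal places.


ratio = compressed/original = 20979/48855 = 0.429414
savings = 1 - ratio = 1 - 0.429414 = 0.570586
as a percentage: 0.570586 * 100 = 57.06%

Space savings = 1 - 20979/48855 = 57.06%


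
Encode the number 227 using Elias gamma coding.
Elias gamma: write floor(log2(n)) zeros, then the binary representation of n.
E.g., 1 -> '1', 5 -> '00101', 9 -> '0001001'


num_bits = floor(log2(227)) + 1 = 8
leading_zeros = num_bits - 1 = 7
binary(227) = 11100011

Elias gamma(227) = '0000000' + '11100011' = 000000011100011 (15 bits)


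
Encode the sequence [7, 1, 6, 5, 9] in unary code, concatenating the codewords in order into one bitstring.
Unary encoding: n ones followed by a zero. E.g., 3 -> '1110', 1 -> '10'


Encode each number as n ones followed by a terminating 0:
  7 -> 11111110 (8 bits)
  1 -> 10 (2 bits)
  6 -> 1111110 (7 bits)
  5 -> 111110 (6 bits)
  9 -> 1111111110 (10 bits)
Total length = 8 + 2 + 7 + 6 + 10 = 33 bits.

Unary([7, 1, 6, 5, 9]) = 111111101011111101111101111111110 (33 bits)


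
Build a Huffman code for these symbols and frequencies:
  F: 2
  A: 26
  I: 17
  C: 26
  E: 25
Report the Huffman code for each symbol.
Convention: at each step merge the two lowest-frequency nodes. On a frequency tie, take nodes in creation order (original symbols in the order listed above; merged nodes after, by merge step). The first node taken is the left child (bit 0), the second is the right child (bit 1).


Huffman tree construction:
Step 1: Merge F(2) + I(17) = 19
Step 2: Merge (F+I)(19) + E(25) = 44
Step 3: Merge A(26) + C(26) = 52
Step 4: Merge ((F+I)+E)(44) + (A+C)(52) = 96
Read each symbol's code off the tree from the root (left child = 0, right child = 1).

Codes:
  F: 000 (length 3)
  A: 10 (length 2)
  I: 001 (length 3)
  C: 11 (length 2)
  E: 01 (length 2)
Average code length: 211/96 = 2.1979 bits/symbol


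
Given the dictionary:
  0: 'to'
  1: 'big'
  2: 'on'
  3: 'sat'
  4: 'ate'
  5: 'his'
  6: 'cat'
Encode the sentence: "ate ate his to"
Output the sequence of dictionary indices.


Look up each word in the dictionary:
  'ate' -> 4
  'ate' -> 4
  'his' -> 5
  'to' -> 0

Encoded: [4, 4, 5, 0]


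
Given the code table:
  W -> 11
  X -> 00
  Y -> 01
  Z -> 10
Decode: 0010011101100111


Decoding:
00 -> X
10 -> Z
01 -> Y
11 -> W
01 -> Y
10 -> Z
01 -> Y
11 -> W


Result: XZYWYZYW


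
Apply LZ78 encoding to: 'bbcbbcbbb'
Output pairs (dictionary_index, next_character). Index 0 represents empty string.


LZ78 encoding steps:
Dictionary: {0: ''}
Step 1: w='' (idx 0), next='b' -> output (0, 'b'), add 'b' as idx 1
Step 2: w='b' (idx 1), next='c' -> output (1, 'c'), add 'bc' as idx 2
Step 3: w='b' (idx 1), next='b' -> output (1, 'b'), add 'bb' as idx 3
Step 4: w='' (idx 0), next='c' -> output (0, 'c'), add 'c' as idx 4
Step 5: w='bb' (idx 3), next='b' -> output (3, 'b'), add 'bbb' as idx 5


Encoded: [(0, 'b'), (1, 'c'), (1, 'b'), (0, 'c'), (3, 'b')]


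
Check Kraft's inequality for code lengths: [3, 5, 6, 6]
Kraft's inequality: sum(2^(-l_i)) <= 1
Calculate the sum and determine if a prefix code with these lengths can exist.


Sum = 2^(-3) + 2^(-5) + 2^(-6) + 2^(-6)
    = 0.125 + 0.03125 + 0.015625 + 0.015625
    = 12/64 = 0.1875
Since 0.1875 <= 1, Kraft's inequality IS satisfied.
A prefix code with these lengths CAN exist.

Kraft sum = 0.1875. Satisfied.


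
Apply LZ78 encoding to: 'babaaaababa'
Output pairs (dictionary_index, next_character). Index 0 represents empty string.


LZ78 encoding steps:
Dictionary: {0: ''}
Step 1: w='' (idx 0), next='b' -> output (0, 'b'), add 'b' as idx 1
Step 2: w='' (idx 0), next='a' -> output (0, 'a'), add 'a' as idx 2
Step 3: w='b' (idx 1), next='a' -> output (1, 'a'), add 'ba' as idx 3
Step 4: w='a' (idx 2), next='a' -> output (2, 'a'), add 'aa' as idx 4
Step 5: w='a' (idx 2), next='b' -> output (2, 'b'), add 'ab' as idx 5
Step 6: w='ab' (idx 5), next='a' -> output (5, 'a'), add 'aba' as idx 6


Encoded: [(0, 'b'), (0, 'a'), (1, 'a'), (2, 'a'), (2, 'b'), (5, 'a')]


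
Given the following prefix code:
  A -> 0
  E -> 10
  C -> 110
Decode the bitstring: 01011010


Decoding step by step:
Bits 0 -> A
Bits 10 -> E
Bits 110 -> C
Bits 10 -> E


Decoded message: AECE


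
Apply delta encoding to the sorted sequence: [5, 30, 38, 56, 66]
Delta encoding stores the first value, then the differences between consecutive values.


First value: 5
Deltas:
  30 - 5 = 25
  38 - 30 = 8
  56 - 38 = 18
  66 - 56 = 10


Delta encoded: [5, 25, 8, 18, 10]


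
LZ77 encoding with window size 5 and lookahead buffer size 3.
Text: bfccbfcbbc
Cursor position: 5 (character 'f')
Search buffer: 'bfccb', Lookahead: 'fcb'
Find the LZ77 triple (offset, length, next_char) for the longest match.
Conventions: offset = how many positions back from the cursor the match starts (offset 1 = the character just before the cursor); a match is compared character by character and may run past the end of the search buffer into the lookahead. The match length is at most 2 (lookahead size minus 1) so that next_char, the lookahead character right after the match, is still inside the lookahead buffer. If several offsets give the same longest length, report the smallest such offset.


Try each offset into the search buffer:
  offset=1 (pos 4, char 'b'): match length 0
  offset=2 (pos 3, char 'c'): match length 0
  offset=3 (pos 2, char 'c'): match length 0
  offset=4 (pos 1, char 'f'): match length 2
  offset=5 (pos 0, char 'b'): match length 0
Longest match has length 2 at offset 4.
next_char = character at position 5 + 2 = 7 -> 'b'

Best match: offset=4, length=2 (matching 'fc' starting at position 1)
LZ77 triple: (4, 2, 'b')


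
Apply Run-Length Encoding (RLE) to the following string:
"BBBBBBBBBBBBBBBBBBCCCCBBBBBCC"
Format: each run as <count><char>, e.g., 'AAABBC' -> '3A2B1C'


Scanning runs left to right:
  i=0: run of 'B' x 18 -> '18B'
  i=18: run of 'C' x 4 -> '4C'
  i=22: run of 'B' x 5 -> '5B'
  i=27: run of 'C' x 2 -> '2C'

RLE = 18B4C5B2C


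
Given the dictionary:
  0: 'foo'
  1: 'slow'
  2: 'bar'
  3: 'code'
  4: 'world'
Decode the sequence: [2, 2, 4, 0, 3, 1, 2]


Look up each index in the dictionary:
  2 -> 'bar'
  2 -> 'bar'
  4 -> 'world'
  0 -> 'foo'
  3 -> 'code'
  1 -> 'slow'
  2 -> 'bar'

Decoded: "bar bar world foo code slow bar"


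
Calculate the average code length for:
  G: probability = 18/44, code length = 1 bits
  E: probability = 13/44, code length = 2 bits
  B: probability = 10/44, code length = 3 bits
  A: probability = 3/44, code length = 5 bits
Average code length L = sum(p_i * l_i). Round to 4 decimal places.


Weighted contributions p_i * l_i:
  G: (18/44) * 1 = 18/44
  E: (13/44) * 2 = 26/44
  B: (10/44) * 3 = 30/44
  A: (3/44) * 5 = 15/44
Sum = (18 + 26 + 30 + 15)/44 = 89/44

L = 89/44 = 2.0227 bits/symbol


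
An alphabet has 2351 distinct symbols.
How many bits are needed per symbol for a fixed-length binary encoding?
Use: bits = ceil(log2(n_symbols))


log2(2351) = 11.1991
Bracket: 2^11 = 2048 < 2351 <= 2^12 = 4096
So ceil(log2(2351)) = 12

bits = ceil(log2(2351)) = ceil(11.1991) = 12 bits


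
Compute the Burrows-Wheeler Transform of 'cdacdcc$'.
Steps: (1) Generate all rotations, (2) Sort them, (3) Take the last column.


Rotations (sorted):
  0: $cdacdcc -> last char: c
  1: acdcc$cd -> last char: d
  2: c$cdacdc -> last char: c
  3: cc$cdacd -> last char: d
  4: cdacdcc$ -> last char: $
  5: cdcc$cda -> last char: a
  6: dacdcc$c -> last char: c
  7: dcc$cdac -> last char: c


BWT = cdcd$acc


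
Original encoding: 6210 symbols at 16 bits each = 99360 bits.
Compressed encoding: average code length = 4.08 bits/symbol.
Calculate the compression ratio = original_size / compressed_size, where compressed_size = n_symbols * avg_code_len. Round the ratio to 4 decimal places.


original_size = n_symbols * orig_bits = 6210 * 16 = 99360 bits
compressed_size = n_symbols * avg_code_len = 6210 * 4.08 = 25336.8 bits
ratio = original_size / compressed_size = 99360 / 25336.8 = 3.9216

Compression ratio = 3.9216


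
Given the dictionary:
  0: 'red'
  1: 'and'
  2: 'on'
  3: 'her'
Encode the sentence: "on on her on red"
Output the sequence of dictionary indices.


Look up each word in the dictionary:
  'on' -> 2
  'on' -> 2
  'her' -> 3
  'on' -> 2
  'red' -> 0

Encoded: [2, 2, 3, 2, 0]


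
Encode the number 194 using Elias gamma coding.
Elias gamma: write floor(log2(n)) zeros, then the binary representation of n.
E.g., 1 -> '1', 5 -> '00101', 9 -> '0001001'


num_bits = floor(log2(194)) + 1 = 8
leading_zeros = num_bits - 1 = 7
binary(194) = 11000010

Elias gamma(194) = '0000000' + '11000010' = 000000011000010 (15 bits)


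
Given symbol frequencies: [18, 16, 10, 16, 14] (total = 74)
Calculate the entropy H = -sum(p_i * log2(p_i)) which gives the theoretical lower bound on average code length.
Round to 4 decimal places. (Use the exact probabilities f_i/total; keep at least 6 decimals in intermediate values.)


Per-symbol terms -p_i * log2(p_i) with p_i = f_i/74:
  p = 18/74 = 0.243243: log2(p) = -2.039528, -p*log2(p) = 0.496101
  p = 16/74 = 0.216216: log2(p) = -2.209453, -p*log2(p) = 0.477720
  p = 10/74 = 0.135135: log2(p) = -2.887525, -p*log2(p) = 0.390206
  p = 16/74 = 0.216216: log2(p) = -2.209453, -p*log2(p) = 0.477720
  p = 14/74 = 0.189189: log2(p) = -2.402098, -p*log2(p) = 0.454451
H = 0.496101 + 0.477720 + 0.390206 + 0.477720 + 0.454451 = 2.296198

H = 2.2962 bits/symbol


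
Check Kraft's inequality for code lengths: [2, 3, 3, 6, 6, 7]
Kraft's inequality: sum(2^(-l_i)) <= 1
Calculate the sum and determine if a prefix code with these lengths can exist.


Sum = 2^(-2) + 2^(-3) + 2^(-3) + 2^(-6) + 2^(-6) + 2^(-7)
    = 0.25 + 0.125 + 0.125 + 0.015625 + 0.015625 + 0.0078125
    = 69/128 = 0.5390625
Since 0.5390625 <= 1, Kraft's inequality IS satisfied.
A prefix code with these lengths CAN exist.

Kraft sum = 0.5390625. Satisfied.


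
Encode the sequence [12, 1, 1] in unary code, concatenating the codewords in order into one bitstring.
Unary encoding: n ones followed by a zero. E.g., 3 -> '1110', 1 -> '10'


Encode each number as n ones followed by a terminating 0:
  12 -> 1111111111110 (13 bits)
  1 -> 10 (2 bits)
  1 -> 10 (2 bits)
Total length = 13 + 2 + 2 = 17 bits.

Unary([12, 1, 1]) = 11111111111101010 (17 bits)


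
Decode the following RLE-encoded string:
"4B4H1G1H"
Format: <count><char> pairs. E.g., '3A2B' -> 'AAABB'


Expanding each <count><char> pair:
  4B -> 'BBBB'
  4H -> 'HHHH'
  1G -> 'G'
  1H -> 'H'

Decoded = BBBBHHHHGH


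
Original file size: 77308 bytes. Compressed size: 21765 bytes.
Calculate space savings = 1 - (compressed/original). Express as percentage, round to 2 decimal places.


ratio = compressed/original = 21765/77308 = 0.281536
savings = 1 - ratio = 1 - 0.281536 = 0.718464
as a percentage: 0.718464 * 100 = 71.85%

Space savings = 1 - 21765/77308 = 71.85%


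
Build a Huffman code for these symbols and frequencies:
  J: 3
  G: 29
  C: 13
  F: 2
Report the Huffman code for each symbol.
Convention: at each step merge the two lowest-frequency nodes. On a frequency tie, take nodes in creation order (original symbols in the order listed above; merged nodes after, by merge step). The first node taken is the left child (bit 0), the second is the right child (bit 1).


Huffman tree construction:
Step 1: Merge F(2) + J(3) = 5
Step 2: Merge (F+J)(5) + C(13) = 18
Step 3: Merge ((F+J)+C)(18) + G(29) = 47
Read each symbol's code off the tree from the root (left child = 0, right child = 1).

Codes:
  J: 001 (length 3)
  G: 1 (length 1)
  C: 01 (length 2)
  F: 000 (length 3)
Average code length: 70/47 = 1.4894 bits/symbol


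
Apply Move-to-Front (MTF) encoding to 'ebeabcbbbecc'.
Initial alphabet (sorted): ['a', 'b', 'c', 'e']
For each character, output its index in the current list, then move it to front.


MTF encoding:
'e': index 3 in ['a', 'b', 'c', 'e'] -> ['e', 'a', 'b', 'c']
'b': index 2 in ['e', 'a', 'b', 'c'] -> ['b', 'e', 'a', 'c']
'e': index 1 in ['b', 'e', 'a', 'c'] -> ['e', 'b', 'a', 'c']
'a': index 2 in ['e', 'b', 'a', 'c'] -> ['a', 'e', 'b', 'c']
'b': index 2 in ['a', 'e', 'b', 'c'] -> ['b', 'a', 'e', 'c']
'c': index 3 in ['b', 'a', 'e', 'c'] -> ['c', 'b', 'a', 'e']
'b': index 1 in ['c', 'b', 'a', 'e'] -> ['b', 'c', 'a', 'e']
'b': index 0 in ['b', 'c', 'a', 'e'] -> ['b', 'c', 'a', 'e']
'b': index 0 in ['b', 'c', 'a', 'e'] -> ['b', 'c', 'a', 'e']
'e': index 3 in ['b', 'c', 'a', 'e'] -> ['e', 'b', 'c', 'a']
'c': index 2 in ['e', 'b', 'c', 'a'] -> ['c', 'e', 'b', 'a']
'c': index 0 in ['c', 'e', 'b', 'a'] -> ['c', 'e', 'b', 'a']


Output: [3, 2, 1, 2, 2, 3, 1, 0, 0, 3, 2, 0]


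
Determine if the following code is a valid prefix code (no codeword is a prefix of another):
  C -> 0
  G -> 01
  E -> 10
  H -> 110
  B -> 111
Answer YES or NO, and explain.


Checking each pair (does one codeword prefix another?):
  C='0' vs G='01': prefix -- VIOLATION

NO -- this is NOT a valid prefix code. C (0) is a prefix of G (01).


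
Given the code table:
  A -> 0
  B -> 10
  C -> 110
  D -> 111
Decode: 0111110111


Decoding:
0 -> A
111 -> D
110 -> C
111 -> D


Result: ADCD


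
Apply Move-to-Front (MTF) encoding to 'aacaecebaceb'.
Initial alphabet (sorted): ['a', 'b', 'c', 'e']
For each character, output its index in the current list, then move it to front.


MTF encoding:
'a': index 0 in ['a', 'b', 'c', 'e'] -> ['a', 'b', 'c', 'e']
'a': index 0 in ['a', 'b', 'c', 'e'] -> ['a', 'b', 'c', 'e']
'c': index 2 in ['a', 'b', 'c', 'e'] -> ['c', 'a', 'b', 'e']
'a': index 1 in ['c', 'a', 'b', 'e'] -> ['a', 'c', 'b', 'e']
'e': index 3 in ['a', 'c', 'b', 'e'] -> ['e', 'a', 'c', 'b']
'c': index 2 in ['e', 'a', 'c', 'b'] -> ['c', 'e', 'a', 'b']
'e': index 1 in ['c', 'e', 'a', 'b'] -> ['e', 'c', 'a', 'b']
'b': index 3 in ['e', 'c', 'a', 'b'] -> ['b', 'e', 'c', 'a']
'a': index 3 in ['b', 'e', 'c', 'a'] -> ['a', 'b', 'e', 'c']
'c': index 3 in ['a', 'b', 'e', 'c'] -> ['c', 'a', 'b', 'e']
'e': index 3 in ['c', 'a', 'b', 'e'] -> ['e', 'c', 'a', 'b']
'b': index 3 in ['e', 'c', 'a', 'b'] -> ['b', 'e', 'c', 'a']


Output: [0, 0, 2, 1, 3, 2, 1, 3, 3, 3, 3, 3]


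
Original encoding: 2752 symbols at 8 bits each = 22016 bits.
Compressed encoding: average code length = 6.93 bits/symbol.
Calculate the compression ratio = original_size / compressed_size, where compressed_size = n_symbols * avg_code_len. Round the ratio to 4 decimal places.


original_size = n_symbols * orig_bits = 2752 * 8 = 22016 bits
compressed_size = n_symbols * avg_code_len = 2752 * 6.93 = 19071.36 bits
ratio = original_size / compressed_size = 22016 / 19071.36 = 1.1544

Compression ratio = 1.1544


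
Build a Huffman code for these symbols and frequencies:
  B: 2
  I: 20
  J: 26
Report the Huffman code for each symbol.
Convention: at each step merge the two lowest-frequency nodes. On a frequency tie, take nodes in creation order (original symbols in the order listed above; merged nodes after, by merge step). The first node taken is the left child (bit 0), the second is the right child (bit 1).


Huffman tree construction:
Step 1: Merge B(2) + I(20) = 22
Step 2: Merge (B+I)(22) + J(26) = 48
Read each symbol's code off the tree from the root (left child = 0, right child = 1).

Codes:
  B: 00 (length 2)
  I: 01 (length 2)
  J: 1 (length 1)
Average code length: 70/48 = 1.4583 bits/symbol


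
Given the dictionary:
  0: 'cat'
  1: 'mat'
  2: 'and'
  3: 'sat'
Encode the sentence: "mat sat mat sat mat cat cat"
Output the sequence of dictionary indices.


Look up each word in the dictionary:
  'mat' -> 1
  'sat' -> 3
  'mat' -> 1
  'sat' -> 3
  'mat' -> 1
  'cat' -> 0
  'cat' -> 0

Encoded: [1, 3, 1, 3, 1, 0, 0]


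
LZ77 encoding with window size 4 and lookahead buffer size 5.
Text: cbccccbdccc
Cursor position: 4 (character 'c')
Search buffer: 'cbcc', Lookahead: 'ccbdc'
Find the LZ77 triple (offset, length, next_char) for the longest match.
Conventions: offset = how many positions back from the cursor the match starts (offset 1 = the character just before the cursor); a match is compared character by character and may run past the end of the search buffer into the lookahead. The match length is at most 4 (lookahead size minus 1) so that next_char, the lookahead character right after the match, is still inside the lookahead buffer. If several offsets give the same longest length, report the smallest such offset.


Try each offset into the search buffer:
  offset=1 (pos 3, char 'c'): match length 2
  offset=2 (pos 2, char 'c'): match length 2
  offset=3 (pos 1, char 'b'): match length 0
  offset=4 (pos 0, char 'c'): match length 1
Longest match has length 2, found at offsets 1, 2; take the smallest, offset 1.
next_char = character at position 4 + 2 = 6 -> 'b'

Best match: offset=1, length=2 (matching 'cc' starting at position 3)
LZ77 triple: (1, 2, 'b')


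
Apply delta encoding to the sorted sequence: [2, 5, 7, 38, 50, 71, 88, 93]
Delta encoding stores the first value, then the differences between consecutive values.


First value: 2
Deltas:
  5 - 2 = 3
  7 - 5 = 2
  38 - 7 = 31
  50 - 38 = 12
  71 - 50 = 21
  88 - 71 = 17
  93 - 88 = 5


Delta encoded: [2, 3, 2, 31, 12, 21, 17, 5]


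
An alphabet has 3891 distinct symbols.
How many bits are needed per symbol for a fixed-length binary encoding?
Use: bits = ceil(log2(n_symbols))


log2(3891) = 11.9259
Bracket: 2^11 = 2048 < 3891 <= 2^12 = 4096
So ceil(log2(3891)) = 12

bits = ceil(log2(3891)) = ceil(11.9259) = 12 bits


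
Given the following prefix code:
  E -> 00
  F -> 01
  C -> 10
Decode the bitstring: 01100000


Decoding step by step:
Bits 01 -> F
Bits 10 -> C
Bits 00 -> E
Bits 00 -> E


Decoded message: FCEE


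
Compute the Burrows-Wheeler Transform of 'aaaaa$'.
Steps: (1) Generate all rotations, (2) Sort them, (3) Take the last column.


Rotations (sorted):
  0: $aaaaa -> last char: a
  1: a$aaaa -> last char: a
  2: aa$aaa -> last char: a
  3: aaa$aa -> last char: a
  4: aaaa$a -> last char: a
  5: aaaaa$ -> last char: $


BWT = aaaaa$


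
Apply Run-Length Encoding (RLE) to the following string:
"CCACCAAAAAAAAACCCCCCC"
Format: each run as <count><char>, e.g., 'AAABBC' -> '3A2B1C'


Scanning runs left to right:
  i=0: run of 'C' x 2 -> '2C'
  i=2: run of 'A' x 1 -> '1A'
  i=3: run of 'C' x 2 -> '2C'
  i=5: run of 'A' x 9 -> '9A'
  i=14: run of 'C' x 7 -> '7C'

RLE = 2C1A2C9A7C


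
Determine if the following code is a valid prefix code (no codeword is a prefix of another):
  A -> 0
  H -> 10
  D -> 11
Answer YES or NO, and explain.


Checking each pair (does one codeword prefix another?):
  A='0' vs H='10': no prefix
  A='0' vs D='11': no prefix
  H='10' vs A='0': no prefix
  H='10' vs D='11': no prefix
  D='11' vs A='0': no prefix
  D='11' vs H='10': no prefix
No violation found over all pairs.

YES -- this is a valid prefix code. No codeword is a prefix of any other codeword.


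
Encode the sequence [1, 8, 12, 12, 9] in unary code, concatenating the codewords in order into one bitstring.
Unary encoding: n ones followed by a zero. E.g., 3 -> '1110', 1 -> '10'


Encode each number as n ones followed by a terminating 0:
  1 -> 10 (2 bits)
  8 -> 111111110 (9 bits)
  12 -> 1111111111110 (13 bits)
  12 -> 1111111111110 (13 bits)
  9 -> 1111111110 (10 bits)
Total length = 2 + 9 + 13 + 13 + 10 = 47 bits.

Unary([1, 8, 12, 12, 9]) = 10111111110111111111111011111111111101111111110 (47 bits)


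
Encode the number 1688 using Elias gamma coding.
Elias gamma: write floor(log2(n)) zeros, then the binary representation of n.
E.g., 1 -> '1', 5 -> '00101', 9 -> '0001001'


num_bits = floor(log2(1688)) + 1 = 11
leading_zeros = num_bits - 1 = 10
binary(1688) = 11010011000

Elias gamma(1688) = '0000000000' + '11010011000' = 000000000011010011000 (21 bits)


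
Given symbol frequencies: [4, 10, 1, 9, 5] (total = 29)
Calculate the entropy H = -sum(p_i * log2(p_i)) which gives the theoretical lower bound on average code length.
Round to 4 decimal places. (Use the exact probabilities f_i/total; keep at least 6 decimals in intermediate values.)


Per-symbol terms -p_i * log2(p_i) with p_i = f_i/29:
  p = 4/29 = 0.137931: log2(p) = -2.857981, -p*log2(p) = 0.394204
  p = 10/29 = 0.344828: log2(p) = -1.536053, -p*log2(p) = 0.529673
  p = 1/29 = 0.034483: log2(p) = -4.857981, -p*log2(p) = 0.167517
  p = 9/29 = 0.310345: log2(p) = -1.688056, -p*log2(p) = 0.523879
  p = 5/29 = 0.172414: log2(p) = -2.536053, -p*log2(p) = 0.437251
H = 0.394204 + 0.529673 + 0.167517 + 0.523879 + 0.437251 = 2.052524

H = 2.0525 bits/symbol


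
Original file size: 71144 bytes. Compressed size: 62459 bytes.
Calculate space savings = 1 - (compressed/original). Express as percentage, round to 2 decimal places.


ratio = compressed/original = 62459/71144 = 0.877924
savings = 1 - ratio = 1 - 0.877924 = 0.122076
as a percentage: 0.122076 * 100 = 12.21%

Space savings = 1 - 62459/71144 = 12.21%


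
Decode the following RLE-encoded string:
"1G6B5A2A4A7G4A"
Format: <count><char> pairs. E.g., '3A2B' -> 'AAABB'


Expanding each <count><char> pair:
  1G -> 'G'
  6B -> 'BBBBBB'
  5A -> 'AAAAA'
  2A -> 'AA'
  4A -> 'AAAA'
  7G -> 'GGGGGGG'
  4A -> 'AAAA'

Decoded = GBBBBBBAAAAAAAAAAAGGGGGGGAAAA


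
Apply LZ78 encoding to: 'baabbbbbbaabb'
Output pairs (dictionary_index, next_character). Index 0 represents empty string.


LZ78 encoding steps:
Dictionary: {0: ''}
Step 1: w='' (idx 0), next='b' -> output (0, 'b'), add 'b' as idx 1
Step 2: w='' (idx 0), next='a' -> output (0, 'a'), add 'a' as idx 2
Step 3: w='a' (idx 2), next='b' -> output (2, 'b'), add 'ab' as idx 3
Step 4: w='b' (idx 1), next='b' -> output (1, 'b'), add 'bb' as idx 4
Step 5: w='bb' (idx 4), next='b' -> output (4, 'b'), add 'bbb' as idx 5
Step 6: w='a' (idx 2), next='a' -> output (2, 'a'), add 'aa' as idx 6
Step 7: w='bb' (idx 4), end of input -> output (4, '')


Encoded: [(0, 'b'), (0, 'a'), (2, 'b'), (1, 'b'), (4, 'b'), (2, 'a'), (4, '')]


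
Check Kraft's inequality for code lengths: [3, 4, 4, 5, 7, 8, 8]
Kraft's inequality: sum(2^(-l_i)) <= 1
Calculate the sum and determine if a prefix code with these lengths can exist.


Sum = 2^(-3) + 2^(-4) + 2^(-4) + 2^(-5) + 2^(-7) + 2^(-8) + 2^(-8)
    = 0.125 + 0.0625 + 0.0625 + 0.03125 + 0.0078125 + 0.00390625 + 0.00390625
    = 76/256 = 0.296875
Since 0.296875 <= 1, Kraft's inequality IS satisfied.
A prefix code with these lengths CAN exist.

Kraft sum = 0.296875. Satisfied.


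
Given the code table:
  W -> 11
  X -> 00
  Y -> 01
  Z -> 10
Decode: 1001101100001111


Decoding:
10 -> Z
01 -> Y
10 -> Z
11 -> W
00 -> X
00 -> X
11 -> W
11 -> W


Result: ZYZWXXWW


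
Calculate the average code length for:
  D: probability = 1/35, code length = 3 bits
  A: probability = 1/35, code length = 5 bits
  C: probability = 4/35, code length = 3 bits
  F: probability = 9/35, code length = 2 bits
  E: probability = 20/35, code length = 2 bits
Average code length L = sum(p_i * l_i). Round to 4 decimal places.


Weighted contributions p_i * l_i:
  D: (1/35) * 3 = 3/35
  A: (1/35) * 5 = 5/35
  C: (4/35) * 3 = 12/35
  F: (9/35) * 2 = 18/35
  E: (20/35) * 2 = 40/35
Sum = (3 + 5 + 12 + 18 + 40)/35 = 78/35

L = 78/35 = 2.2286 bits/symbol


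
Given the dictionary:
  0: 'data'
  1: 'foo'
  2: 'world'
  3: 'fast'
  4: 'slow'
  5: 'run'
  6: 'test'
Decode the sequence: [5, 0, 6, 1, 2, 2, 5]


Look up each index in the dictionary:
  5 -> 'run'
  0 -> 'data'
  6 -> 'test'
  1 -> 'foo'
  2 -> 'world'
  2 -> 'world'
  5 -> 'run'

Decoded: "run data test foo world world run"


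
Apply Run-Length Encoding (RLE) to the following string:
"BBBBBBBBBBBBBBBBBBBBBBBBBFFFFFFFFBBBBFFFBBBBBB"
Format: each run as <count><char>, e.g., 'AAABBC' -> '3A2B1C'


Scanning runs left to right:
  i=0: run of 'B' x 25 -> '25B'
  i=25: run of 'F' x 8 -> '8F'
  i=33: run of 'B' x 4 -> '4B'
  i=37: run of 'F' x 3 -> '3F'
  i=40: run of 'B' x 6 -> '6B'

RLE = 25B8F4B3F6B


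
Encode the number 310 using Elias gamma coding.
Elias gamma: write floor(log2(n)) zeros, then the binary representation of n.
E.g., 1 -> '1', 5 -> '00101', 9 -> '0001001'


num_bits = floor(log2(310)) + 1 = 9
leading_zeros = num_bits - 1 = 8
binary(310) = 100110110

Elias gamma(310) = '00000000' + '100110110' = 00000000100110110 (17 bits)


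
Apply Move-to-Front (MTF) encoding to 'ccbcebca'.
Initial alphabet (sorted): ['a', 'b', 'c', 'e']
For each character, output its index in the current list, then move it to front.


MTF encoding:
'c': index 2 in ['a', 'b', 'c', 'e'] -> ['c', 'a', 'b', 'e']
'c': index 0 in ['c', 'a', 'b', 'e'] -> ['c', 'a', 'b', 'e']
'b': index 2 in ['c', 'a', 'b', 'e'] -> ['b', 'c', 'a', 'e']
'c': index 1 in ['b', 'c', 'a', 'e'] -> ['c', 'b', 'a', 'e']
'e': index 3 in ['c', 'b', 'a', 'e'] -> ['e', 'c', 'b', 'a']
'b': index 2 in ['e', 'c', 'b', 'a'] -> ['b', 'e', 'c', 'a']
'c': index 2 in ['b', 'e', 'c', 'a'] -> ['c', 'b', 'e', 'a']
'a': index 3 in ['c', 'b', 'e', 'a'] -> ['a', 'c', 'b', 'e']


Output: [2, 0, 2, 1, 3, 2, 2, 3]


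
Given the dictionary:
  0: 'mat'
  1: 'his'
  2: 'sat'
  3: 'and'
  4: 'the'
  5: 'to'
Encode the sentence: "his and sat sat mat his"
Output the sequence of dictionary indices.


Look up each word in the dictionary:
  'his' -> 1
  'and' -> 3
  'sat' -> 2
  'sat' -> 2
  'mat' -> 0
  'his' -> 1

Encoded: [1, 3, 2, 2, 0, 1]


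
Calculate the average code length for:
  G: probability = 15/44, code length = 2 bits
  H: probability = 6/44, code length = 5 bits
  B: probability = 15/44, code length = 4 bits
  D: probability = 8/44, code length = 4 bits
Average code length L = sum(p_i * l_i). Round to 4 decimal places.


Weighted contributions p_i * l_i:
  G: (15/44) * 2 = 30/44
  H: (6/44) * 5 = 30/44
  B: (15/44) * 4 = 60/44
  D: (8/44) * 4 = 32/44
Sum = (30 + 30 + 60 + 32)/44 = 152/44

L = 152/44 = 3.4545 bits/symbol


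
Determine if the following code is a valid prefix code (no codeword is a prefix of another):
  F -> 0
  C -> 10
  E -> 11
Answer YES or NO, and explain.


Checking each pair (does one codeword prefix another?):
  F='0' vs C='10': no prefix
  F='0' vs E='11': no prefix
  C='10' vs F='0': no prefix
  C='10' vs E='11': no prefix
  E='11' vs F='0': no prefix
  E='11' vs C='10': no prefix
No violation found over all pairs.

YES -- this is a valid prefix code. No codeword is a prefix of any other codeword.


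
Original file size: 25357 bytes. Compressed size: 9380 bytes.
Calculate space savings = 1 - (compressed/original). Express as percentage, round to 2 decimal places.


ratio = compressed/original = 9380/25357 = 0.369918
savings = 1 - ratio = 1 - 0.369918 = 0.630082
as a percentage: 0.630082 * 100 = 63.01%

Space savings = 1 - 9380/25357 = 63.01%


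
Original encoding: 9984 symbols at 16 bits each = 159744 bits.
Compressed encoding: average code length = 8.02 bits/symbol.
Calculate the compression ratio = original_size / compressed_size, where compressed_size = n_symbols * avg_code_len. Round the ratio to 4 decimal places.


original_size = n_symbols * orig_bits = 9984 * 16 = 159744 bits
compressed_size = n_symbols * avg_code_len = 9984 * 8.02 = 80071.68 bits
ratio = original_size / compressed_size = 159744 / 80071.68 = 1.995

Compression ratio = 1.995


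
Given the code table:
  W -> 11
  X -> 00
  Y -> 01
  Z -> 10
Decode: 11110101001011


Decoding:
11 -> W
11 -> W
01 -> Y
01 -> Y
00 -> X
10 -> Z
11 -> W


Result: WWYYXZW


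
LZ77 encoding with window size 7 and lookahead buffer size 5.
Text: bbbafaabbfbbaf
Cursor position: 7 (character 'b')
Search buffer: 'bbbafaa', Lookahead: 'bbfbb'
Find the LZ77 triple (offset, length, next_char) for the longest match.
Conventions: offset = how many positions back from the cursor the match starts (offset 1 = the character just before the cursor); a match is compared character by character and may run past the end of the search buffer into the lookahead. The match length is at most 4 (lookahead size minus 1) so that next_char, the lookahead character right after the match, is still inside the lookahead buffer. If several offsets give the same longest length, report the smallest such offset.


Try each offset into the search buffer:
  offset=1 (pos 6, char 'a'): match length 0
  offset=2 (pos 5, char 'a'): match length 0
  offset=3 (pos 4, char 'f'): match length 0
  offset=4 (pos 3, char 'a'): match length 0
  offset=5 (pos 2, char 'b'): match length 1
  offset=6 (pos 1, char 'b'): match length 2
  offset=7 (pos 0, char 'b'): match length 2
Longest match has length 2, found at offsets 6, 7; take the smallest, offset 6.
next_char = character at position 7 + 2 = 9 -> 'f'

Best match: offset=6, length=2 (matching 'bb' starting at position 1)
LZ77 triple: (6, 2, 'f')


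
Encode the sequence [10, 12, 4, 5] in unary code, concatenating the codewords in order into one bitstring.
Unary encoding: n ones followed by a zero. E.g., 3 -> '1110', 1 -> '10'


Encode each number as n ones followed by a terminating 0:
  10 -> 11111111110 (11 bits)
  12 -> 1111111111110 (13 bits)
  4 -> 11110 (5 bits)
  5 -> 111110 (6 bits)
Total length = 11 + 13 + 5 + 6 = 35 bits.

Unary([10, 12, 4, 5]) = 11111111110111111111111011110111110 (35 bits)


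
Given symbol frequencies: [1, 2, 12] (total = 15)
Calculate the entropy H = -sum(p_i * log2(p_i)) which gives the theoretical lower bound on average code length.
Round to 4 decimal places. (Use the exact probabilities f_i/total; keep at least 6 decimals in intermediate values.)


Per-symbol terms -p_i * log2(p_i) with p_i = f_i/15:
  p = 1/15 = 0.066667: log2(p) = -3.906891, -p*log2(p) = 0.260459
  p = 2/15 = 0.133333: log2(p) = -2.906891, -p*log2(p) = 0.387585
  p = 12/15 = 0.800000: log2(p) = -0.321928, -p*log2(p) = 0.257542
H = 0.260459 + 0.387585 + 0.257542 = 0.905586

H = 0.9056 bits/symbol


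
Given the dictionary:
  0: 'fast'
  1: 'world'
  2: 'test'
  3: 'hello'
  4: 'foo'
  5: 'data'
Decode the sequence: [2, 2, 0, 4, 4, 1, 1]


Look up each index in the dictionary:
  2 -> 'test'
  2 -> 'test'
  0 -> 'fast'
  4 -> 'foo'
  4 -> 'foo'
  1 -> 'world'
  1 -> 'world'

Decoded: "test test fast foo foo world world"


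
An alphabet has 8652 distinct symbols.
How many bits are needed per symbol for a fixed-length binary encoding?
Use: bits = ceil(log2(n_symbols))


log2(8652) = 13.0788
Bracket: 2^13 = 8192 < 8652 <= 2^14 = 16384
So ceil(log2(8652)) = 14

bits = ceil(log2(8652)) = ceil(13.0788) = 14 bits


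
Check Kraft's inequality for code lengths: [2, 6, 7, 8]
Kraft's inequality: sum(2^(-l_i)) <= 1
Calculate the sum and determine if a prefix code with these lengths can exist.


Sum = 2^(-2) + 2^(-6) + 2^(-7) + 2^(-8)
    = 0.25 + 0.015625 + 0.0078125 + 0.00390625
    = 71/256 = 0.27734375
Since 0.27734375 <= 1, Kraft's inequality IS satisfied.
A prefix code with these lengths CAN exist.

Kraft sum = 0.27734375. Satisfied.


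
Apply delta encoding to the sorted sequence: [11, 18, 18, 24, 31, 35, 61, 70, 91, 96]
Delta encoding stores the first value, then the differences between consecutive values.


First value: 11
Deltas:
  18 - 11 = 7
  18 - 18 = 0
  24 - 18 = 6
  31 - 24 = 7
  35 - 31 = 4
  61 - 35 = 26
  70 - 61 = 9
  91 - 70 = 21
  96 - 91 = 5


Delta encoded: [11, 7, 0, 6, 7, 4, 26, 9, 21, 5]


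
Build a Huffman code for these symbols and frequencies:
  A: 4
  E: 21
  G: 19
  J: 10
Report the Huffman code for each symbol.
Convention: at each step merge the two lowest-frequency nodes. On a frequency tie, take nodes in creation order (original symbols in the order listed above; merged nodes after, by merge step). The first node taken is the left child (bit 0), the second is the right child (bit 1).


Huffman tree construction:
Step 1: Merge A(4) + J(10) = 14
Step 2: Merge (A+J)(14) + G(19) = 33
Step 3: Merge E(21) + ((A+J)+G)(33) = 54
Read each symbol's code off the tree from the root (left child = 0, right child = 1).

Codes:
  A: 100 (length 3)
  E: 0 (length 1)
  G: 11 (length 2)
  J: 101 (length 3)
Average code length: 101/54 = 1.8704 bits/symbol


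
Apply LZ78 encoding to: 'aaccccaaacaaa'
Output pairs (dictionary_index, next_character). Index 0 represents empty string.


LZ78 encoding steps:
Dictionary: {0: ''}
Step 1: w='' (idx 0), next='a' -> output (0, 'a'), add 'a' as idx 1
Step 2: w='a' (idx 1), next='c' -> output (1, 'c'), add 'ac' as idx 2
Step 3: w='' (idx 0), next='c' -> output (0, 'c'), add 'c' as idx 3
Step 4: w='c' (idx 3), next='c' -> output (3, 'c'), add 'cc' as idx 4
Step 5: w='a' (idx 1), next='a' -> output (1, 'a'), add 'aa' as idx 5
Step 6: w='ac' (idx 2), next='a' -> output (2, 'a'), add 'aca' as idx 6
Step 7: w='aa' (idx 5), end of input -> output (5, '')


Encoded: [(0, 'a'), (1, 'c'), (0, 'c'), (3, 'c'), (1, 'a'), (2, 'a'), (5, '')]


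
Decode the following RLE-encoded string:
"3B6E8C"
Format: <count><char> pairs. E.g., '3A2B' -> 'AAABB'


Expanding each <count><char> pair:
  3B -> 'BBB'
  6E -> 'EEEEEE'
  8C -> 'CCCCCCCC'

Decoded = BBBEEEEEECCCCCCCC


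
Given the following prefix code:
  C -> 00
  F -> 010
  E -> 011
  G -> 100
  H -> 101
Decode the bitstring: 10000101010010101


Decoding step by step:
Bits 100 -> G
Bits 00 -> C
Bits 101 -> H
Bits 010 -> F
Bits 010 -> F
Bits 101 -> H


Decoded message: GCHFFH


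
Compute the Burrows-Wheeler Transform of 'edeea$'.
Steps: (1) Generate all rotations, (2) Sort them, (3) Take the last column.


Rotations (sorted):
  0: $edeea -> last char: a
  1: a$edee -> last char: e
  2: deea$e -> last char: e
  3: ea$ede -> last char: e
  4: edeea$ -> last char: $
  5: eea$ed -> last char: d


BWT = aeee$d


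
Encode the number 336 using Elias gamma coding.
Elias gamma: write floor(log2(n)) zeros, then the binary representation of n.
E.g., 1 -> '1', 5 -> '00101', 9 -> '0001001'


num_bits = floor(log2(336)) + 1 = 9
leading_zeros = num_bits - 1 = 8
binary(336) = 101010000

Elias gamma(336) = '00000000' + '101010000' = 00000000101010000 (17 bits)


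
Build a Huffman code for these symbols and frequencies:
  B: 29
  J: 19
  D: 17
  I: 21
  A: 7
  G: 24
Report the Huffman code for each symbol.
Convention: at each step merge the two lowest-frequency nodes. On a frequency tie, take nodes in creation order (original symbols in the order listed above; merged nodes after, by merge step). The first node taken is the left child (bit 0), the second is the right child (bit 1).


Huffman tree construction:
Step 1: Merge A(7) + D(17) = 24
Step 2: Merge J(19) + I(21) = 40
Step 3: Merge G(24) + (A+D)(24) = 48
Step 4: Merge B(29) + (J+I)(40) = 69
Step 5: Merge (G+(A+D))(48) + (B+(J+I))(69) = 117
Read each symbol's code off the tree from the root (left child = 0, right child = 1).

Codes:
  B: 10 (length 2)
  J: 110 (length 3)
  D: 011 (length 3)
  I: 111 (length 3)
  A: 010 (length 3)
  G: 00 (length 2)
Average code length: 298/117 = 2.5470 bits/symbol
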